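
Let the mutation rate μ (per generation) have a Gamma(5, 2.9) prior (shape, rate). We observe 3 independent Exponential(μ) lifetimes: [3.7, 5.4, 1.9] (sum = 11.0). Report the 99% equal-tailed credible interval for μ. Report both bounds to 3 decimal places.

Posterior: Gamma(5+3, 2.9+11.0) = Gamma(8, 13.9) (shape, rate).
Equal-tailed 99% interval: Gamma(8, 13.9) quantiles at 0.005 and 0.995.
Posterior mean ≈ 0.576, SD ≈ 0.203; a Normal approximation gives roughly [0.051, 1.100].
Exact: lower = 0.185; upper = 1.233.

[0.185, 1.233]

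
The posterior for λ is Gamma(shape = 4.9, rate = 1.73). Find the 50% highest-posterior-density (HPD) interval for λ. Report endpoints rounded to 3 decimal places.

[1.557, 3.135]

The posterior is unimodal and skewed, so the HPD interval has equal density at both endpoints and is the shortest 50% interval.
Solving f(1.557) = f(3.135) with F(3.135) − F(1.557) = 0.50 gives [1.557, 3.135].
For comparison, the equal-tailed interval is [1.898, 3.560]; the HPD is narrower and shifted toward the mode.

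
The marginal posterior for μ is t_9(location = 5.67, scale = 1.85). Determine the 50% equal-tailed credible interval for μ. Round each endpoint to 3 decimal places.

The t_9 distribution is symmetric; the 50% interval is 5.67 ± t·1.85 with t_{0.75,9} = 0.703.
Half-width: 0.703 × 1.85 = 1.300.
5.67 − 1.300 = 4.370; 5.67 + 1.300 = 6.970.

[4.370, 6.970]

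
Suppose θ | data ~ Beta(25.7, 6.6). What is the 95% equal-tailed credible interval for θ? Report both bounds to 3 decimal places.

Posterior: Beta(25.7, 6.6).
Equal-tailed 95% interval: the 0.025 and 0.975 quantiles of Beta(25.7, 6.6).
Posterior mean ≈ 0.796, SD ≈ 0.070; a Normal approximation gives roughly [0.659, 0.933].
Exact: F⁻¹(0.025) = 0.643; F⁻¹(0.975) = 0.914.

[0.643, 0.914]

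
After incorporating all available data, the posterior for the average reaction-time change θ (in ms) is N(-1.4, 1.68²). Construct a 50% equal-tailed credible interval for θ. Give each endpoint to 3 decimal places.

[-2.533, -0.267]

The posterior is symmetric, so the 50% equal-tailed interval is θ = -1.4 ± z·1.68 with z = 0.674.
Half-width: 0.674 × 1.68 = 1.133.
-1.4 − 1.133 = -2.533; -1.4 + 1.133 = -0.267.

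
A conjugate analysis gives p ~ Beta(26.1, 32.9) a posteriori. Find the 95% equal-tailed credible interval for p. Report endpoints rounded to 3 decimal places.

[0.319, 0.569]

Posterior: Beta(26.1, 32.9).
Equal-tailed 95% interval: the 0.025 and 0.975 quantiles of Beta(26.1, 32.9).
Posterior mean ≈ 0.442, SD ≈ 0.064; a Normal approximation gives roughly [0.317, 0.568].
Exact: F⁻¹(0.025) = 0.319; F⁻¹(0.975) = 0.569.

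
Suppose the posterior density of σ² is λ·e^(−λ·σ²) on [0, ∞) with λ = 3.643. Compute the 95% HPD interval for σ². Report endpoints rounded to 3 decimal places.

The exponential density is strictly decreasing on [0, ∞), so the HPD interval is anchored at 0: [0, q] with P(σ² ≤ q) = 0.95.
q = −ln(1 − 0.95) / 3.643 = 2.9957 / 3.643 = 0.822.

[0.000, 0.822]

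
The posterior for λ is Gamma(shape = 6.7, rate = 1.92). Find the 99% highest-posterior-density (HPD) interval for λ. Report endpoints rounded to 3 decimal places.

The posterior is unimodal and skewed, so the HPD interval has equal density at both endpoints and is the shortest 99% interval.
Solving f(0.781) = f(7.495) with F(7.495) − F(0.781) = 0.99 gives [0.781, 7.495].
For comparison, the equal-tailed interval is [0.981, 7.922]; the HPD is narrower and shifted toward the mode.

[0.781, 7.495]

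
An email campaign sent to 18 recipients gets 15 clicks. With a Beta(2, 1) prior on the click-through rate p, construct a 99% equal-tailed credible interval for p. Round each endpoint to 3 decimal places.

Posterior: Beta(2+15, 1+3) = Beta(17, 4).
Equal-tailed 99% interval: the 0.005 and 0.995 quantiles of Beta(17, 4).
Posterior mean ≈ 0.810, SD ≈ 0.084; a Normal approximation gives roughly [0.594, 1.025].
Exact: F⁻¹(0.005) = 0.551; F⁻¹(0.995) = 0.964.

[0.551, 0.964]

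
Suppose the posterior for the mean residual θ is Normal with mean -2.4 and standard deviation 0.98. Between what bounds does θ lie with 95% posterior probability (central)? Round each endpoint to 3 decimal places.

[-4.321, -0.479]

The posterior is symmetric, so the 95% equal-tailed interval is θ = -2.4 ± z·0.98 with z = 1.960.
Half-width: 1.960 × 0.98 = 1.921.
-2.4 − 1.921 = -4.321; -2.4 + 1.921 = -0.479.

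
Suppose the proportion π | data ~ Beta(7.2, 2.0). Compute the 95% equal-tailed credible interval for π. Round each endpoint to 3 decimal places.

[0.483, 0.969]

Posterior: Beta(7.2, 2.0).
Equal-tailed 95% interval: the 0.025 and 0.975 quantiles of Beta(7.2, 2.0).
Posterior mean ≈ 0.783, SD ≈ 0.129; a Normal approximation gives roughly [0.529, 1.036].
Exact: F⁻¹(0.025) = 0.483; F⁻¹(0.975) = 0.969.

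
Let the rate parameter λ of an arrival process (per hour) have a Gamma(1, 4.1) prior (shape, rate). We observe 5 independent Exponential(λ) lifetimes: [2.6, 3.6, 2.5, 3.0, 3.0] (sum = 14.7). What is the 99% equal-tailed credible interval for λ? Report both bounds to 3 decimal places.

[0.082, 0.753]

Posterior: Gamma(1+5, 4.1+14.7) = Gamma(6, 18.8) (shape, rate).
Equal-tailed 99% interval: Gamma(6, 18.8) quantiles at 0.005 and 0.995.
Posterior mean ≈ 0.319, SD ≈ 0.130; a Normal approximation gives roughly [-0.016, 0.655].
Exact: lower = 0.082; upper = 0.753.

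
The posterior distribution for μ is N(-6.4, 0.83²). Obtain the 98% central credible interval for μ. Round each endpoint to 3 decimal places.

The posterior is symmetric, so the 98% equal-tailed interval is μ = -6.4 ± z·0.83 with z = 2.326.
Half-width: 2.326 × 0.83 = 1.931.
-6.4 − 1.931 = -8.331; -6.4 + 1.931 = -4.469.

[-8.331, -4.469]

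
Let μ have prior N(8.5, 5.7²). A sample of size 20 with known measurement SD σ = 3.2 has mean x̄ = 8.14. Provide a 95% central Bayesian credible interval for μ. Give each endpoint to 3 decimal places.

Posterior precision = 1/5.7² + 20/3.2² = 0.0308 + 1.9531 = 1.9839, so posterior SD = 0.7100.
Posterior mean = (8.5/5.7² + 20·8.14/3.2²) / 1.9839 = 8.1456.
Interval: 8.1456 ± 1.960 × 0.7100 → [6.754, 9.537].

[6.754, 9.537]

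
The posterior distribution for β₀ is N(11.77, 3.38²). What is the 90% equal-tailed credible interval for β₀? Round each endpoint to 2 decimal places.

The posterior is symmetric, so the 90% equal-tailed interval is β₀ = 11.77 ± z·3.38 with z = 1.645.
Half-width: 1.645 × 3.38 = 5.56.
11.77 − 5.56 = 6.21; 11.77 + 5.56 = 17.33.

[6.21, 17.33]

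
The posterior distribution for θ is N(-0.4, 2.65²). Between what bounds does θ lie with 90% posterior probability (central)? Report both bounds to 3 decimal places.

[-4.759, 3.959]

The posterior is symmetric, so the 90% equal-tailed interval is θ = -0.4 ± z·2.65 with z = 1.645.
Half-width: 1.645 × 2.65 = 4.359.
-0.4 − 4.359 = -4.759; -0.4 + 4.359 = 3.959.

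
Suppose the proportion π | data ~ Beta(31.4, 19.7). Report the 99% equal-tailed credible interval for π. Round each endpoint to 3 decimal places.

[0.436, 0.777]

Posterior: Beta(31.4, 19.7).
Equal-tailed 99% interval: the 0.005 and 0.995 quantiles of Beta(31.4, 19.7).
Posterior mean ≈ 0.614, SD ≈ 0.067; a Normal approximation gives roughly [0.441, 0.788].
Exact: F⁻¹(0.005) = 0.436; F⁻¹(0.995) = 0.777.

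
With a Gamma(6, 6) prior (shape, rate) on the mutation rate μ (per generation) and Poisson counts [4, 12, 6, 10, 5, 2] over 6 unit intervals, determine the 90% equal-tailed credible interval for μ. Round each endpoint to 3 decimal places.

[2.880, 4.714]

Posterior: Gamma(6+39, 6+6) = Gamma(45, 12) (shape, rate).
Equal-tailed 90% interval: Gamma(45, 12) quantiles at 0.05 and 0.95.
Posterior mean ≈ 3.750, SD ≈ 0.559; a Normal approximation gives roughly [2.830, 4.670].
Exact: lower = 2.880; upper = 4.714.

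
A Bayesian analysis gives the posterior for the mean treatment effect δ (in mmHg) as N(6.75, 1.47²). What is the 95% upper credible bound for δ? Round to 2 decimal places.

9.17

Need U with P(δ ≤ U) = 0.95: U = 6.75 + z_{0.05}·1.47.
z = 1.645; U = 6.75 + 1.645 × 1.47 = 9.17.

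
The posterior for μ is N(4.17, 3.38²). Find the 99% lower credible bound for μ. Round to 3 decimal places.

-3.693

Need L with P(μ ≥ L) = 0.99: L = 4.17 − z_{0.01}·3.38.
z = 2.326; L = 4.17 − 2.326 × 3.38 = -3.693.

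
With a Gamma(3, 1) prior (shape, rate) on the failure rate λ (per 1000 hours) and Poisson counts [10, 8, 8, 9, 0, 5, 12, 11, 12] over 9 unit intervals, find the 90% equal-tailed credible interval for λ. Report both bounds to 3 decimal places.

[6.406, 9.307]

Posterior: Gamma(3+75, 1+9) = Gamma(78, 10) (shape, rate).
Equal-tailed 90% interval: Gamma(78, 10) quantiles at 0.05 and 0.95.
Posterior mean ≈ 7.800, SD ≈ 0.883; a Normal approximation gives roughly [6.347, 9.253].
Exact: lower = 6.406; upper = 9.307.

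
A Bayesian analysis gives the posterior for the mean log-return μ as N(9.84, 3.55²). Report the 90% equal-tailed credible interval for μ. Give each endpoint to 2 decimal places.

The posterior is symmetric, so the 90% equal-tailed interval is μ = 9.84 ± z·3.55 with z = 1.645.
Half-width: 1.645 × 3.55 = 5.84.
9.84 − 5.84 = 4.00; 9.84 + 5.84 = 15.68.

[4.00, 15.68]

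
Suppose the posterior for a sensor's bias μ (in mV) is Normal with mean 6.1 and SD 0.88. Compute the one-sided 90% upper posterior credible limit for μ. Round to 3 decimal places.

7.228

Need U with P(μ ≤ U) = 0.90: U = 6.1 + z_{0.1}·0.88.
z = 1.282; U = 6.1 + 1.282 × 0.88 = 7.228.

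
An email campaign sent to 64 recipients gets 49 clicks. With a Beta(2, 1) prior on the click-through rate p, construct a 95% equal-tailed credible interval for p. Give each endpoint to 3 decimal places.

[0.653, 0.855]

Posterior: Beta(2+49, 1+15) = Beta(51, 16).
Equal-tailed 95% interval: the 0.025 and 0.975 quantiles of Beta(51, 16).
Posterior mean ≈ 0.761, SD ≈ 0.052; a Normal approximation gives roughly [0.660, 0.863].
Exact: F⁻¹(0.025) = 0.653; F⁻¹(0.975) = 0.855.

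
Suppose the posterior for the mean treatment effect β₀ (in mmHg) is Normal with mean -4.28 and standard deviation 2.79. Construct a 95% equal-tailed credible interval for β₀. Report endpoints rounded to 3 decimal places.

The posterior is symmetric, so the 95% equal-tailed interval is β₀ = -4.28 ± z·2.79 with z = 1.960.
Half-width: 1.960 × 2.79 = 5.468.
-4.28 − 5.468 = -9.748; -4.28 + 5.468 = 1.188.

[-9.748, 1.188]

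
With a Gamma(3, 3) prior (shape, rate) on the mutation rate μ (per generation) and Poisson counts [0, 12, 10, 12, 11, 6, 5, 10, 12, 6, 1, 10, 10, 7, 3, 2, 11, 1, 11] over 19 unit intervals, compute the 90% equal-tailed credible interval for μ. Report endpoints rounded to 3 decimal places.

Posterior: Gamma(3+140, 3+19) = Gamma(143, 22) (shape, rate).
Equal-tailed 90% interval: Gamma(143, 22) quantiles at 0.05 and 0.95.
Posterior mean ≈ 6.500, SD ≈ 0.544; a Normal approximation gives roughly [5.606, 7.394].
Exact: lower = 5.633; upper = 7.419.

[5.633, 7.419]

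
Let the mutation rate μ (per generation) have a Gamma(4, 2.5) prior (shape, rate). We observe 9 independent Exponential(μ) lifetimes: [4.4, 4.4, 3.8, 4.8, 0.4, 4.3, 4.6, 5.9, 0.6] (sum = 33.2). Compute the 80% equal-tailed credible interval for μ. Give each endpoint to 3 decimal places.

[0.242, 0.498]

Posterior: Gamma(4+9, 2.5+33.2) = Gamma(13, 35.7) (shape, rate).
Equal-tailed 80% interval: Gamma(13, 35.7) quantiles at 0.1 and 0.9.
Posterior mean ≈ 0.364, SD ≈ 0.101; a Normal approximation gives roughly [0.235, 0.494].
Exact: lower = 0.242; upper = 0.498.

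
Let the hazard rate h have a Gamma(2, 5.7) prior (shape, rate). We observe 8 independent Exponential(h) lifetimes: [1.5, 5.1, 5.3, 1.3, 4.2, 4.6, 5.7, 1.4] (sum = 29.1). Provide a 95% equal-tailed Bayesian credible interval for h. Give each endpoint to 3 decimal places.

[0.138, 0.491]

Posterior: Gamma(2+8, 5.7+29.1) = Gamma(10, 34.8) (shape, rate).
Equal-tailed 95% interval: Gamma(10, 34.8) quantiles at 0.025 and 0.975.
Posterior mean ≈ 0.287, SD ≈ 0.091; a Normal approximation gives roughly [0.109, 0.465].
Exact: lower = 0.138; upper = 0.491.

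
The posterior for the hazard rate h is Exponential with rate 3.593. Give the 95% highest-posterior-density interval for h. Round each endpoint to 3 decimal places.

[0.000, 0.834]

The exponential density is strictly decreasing on [0, ∞), so the HPD interval is anchored at 0: [0, q] with P(h ≤ q) = 0.95.
q = −ln(1 − 0.95) / 3.593 = 2.9957 / 3.593 = 0.834.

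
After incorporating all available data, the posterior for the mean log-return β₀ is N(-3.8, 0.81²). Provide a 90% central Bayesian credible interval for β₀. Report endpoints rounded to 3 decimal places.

The posterior is symmetric, so the 90% equal-tailed interval is β₀ = -3.8 ± z·0.81 with z = 1.645.
Half-width: 1.645 × 0.81 = 1.332.
-3.8 − 1.332 = -5.132; -3.8 + 1.332 = -2.468.

[-5.132, -2.468]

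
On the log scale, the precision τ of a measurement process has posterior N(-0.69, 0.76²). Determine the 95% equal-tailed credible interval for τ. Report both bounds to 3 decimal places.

On the log scale the 95% interval is -0.69 ± 1.960 × 0.76 = [-2.1796, 0.7996].
Exponentiate: [e^-2.1796, e^0.7996] = [0.113, 2.225].

[0.113, 2.225]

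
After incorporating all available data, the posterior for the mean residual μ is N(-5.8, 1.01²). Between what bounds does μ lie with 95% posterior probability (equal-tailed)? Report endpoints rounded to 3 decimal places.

The posterior is symmetric, so the 95% equal-tailed interval is μ = -5.8 ± z·1.01 with z = 1.960.
Half-width: 1.960 × 1.01 = 1.980.
-5.8 − 1.980 = -7.780; -5.8 + 1.980 = -3.820.

[-7.780, -3.820]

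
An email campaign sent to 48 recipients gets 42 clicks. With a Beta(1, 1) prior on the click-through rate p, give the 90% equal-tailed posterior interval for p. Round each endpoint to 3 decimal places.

Posterior: Beta(1+42, 1+6) = Beta(43, 7).
Equal-tailed 90% interval: the 0.05 and 0.95 quantiles of Beta(43, 7).
Posterior mean ≈ 0.860, SD ≈ 0.049; a Normal approximation gives roughly [0.780, 0.940].
Exact: F⁻¹(0.05) = 0.773; F⁻¹(0.95) = 0.931.

[0.773, 0.931]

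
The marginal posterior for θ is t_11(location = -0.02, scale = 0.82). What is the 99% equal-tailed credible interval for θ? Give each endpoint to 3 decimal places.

[-2.567, 2.527]

The t_11 distribution is symmetric; the 99% interval is -0.02 ± t·0.82 with t_{0.995,11} = 3.106.
Half-width: 3.106 × 0.82 = 2.547.
-0.02 − 2.547 = -2.567; -0.02 + 2.547 = 2.527.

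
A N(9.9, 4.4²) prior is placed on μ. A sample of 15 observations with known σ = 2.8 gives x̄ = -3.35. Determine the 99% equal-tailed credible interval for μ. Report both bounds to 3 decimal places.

Posterior precision = 1/4.4² + 15/2.8² = 0.0517 + 1.9133 = 1.9649, so posterior SD = 0.7134.
Posterior mean = (9.9/4.4² + 15·-3.35/2.8²) / 1.9649 = -3.0017.
Interval: -3.0017 ± 2.576 × 0.7134 → [-4.839, -1.164].

[-4.839, -1.164]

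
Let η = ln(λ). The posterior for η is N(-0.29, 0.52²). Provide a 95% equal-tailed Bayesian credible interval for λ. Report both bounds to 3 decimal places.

On the log scale the 95% interval is -0.29 ± 1.960 × 0.52 = [-1.3092, 0.7292].
Exponentiate: [e^-1.3092, e^0.7292] = [0.270, 2.073].

[0.270, 2.073]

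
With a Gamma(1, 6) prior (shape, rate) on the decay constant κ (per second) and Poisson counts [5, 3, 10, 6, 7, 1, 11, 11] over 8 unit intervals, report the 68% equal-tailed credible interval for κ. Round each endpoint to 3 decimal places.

Posterior: Gamma(1+54, 6+8) = Gamma(55, 14) (shape, rate).
Equal-tailed 68% interval: Gamma(55, 14) quantiles at 0.16 and 0.84.
Posterior mean ≈ 3.929, SD ≈ 0.530; a Normal approximation gives roughly [3.402, 4.455].
Exact: lower = 3.403; upper = 4.454.

[3.403, 4.454]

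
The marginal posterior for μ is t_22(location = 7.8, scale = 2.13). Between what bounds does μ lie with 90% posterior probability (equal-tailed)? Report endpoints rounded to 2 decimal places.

The t_22 distribution is symmetric; the 90% interval is 7.8 ± t·2.13 with t_{0.95,22} = 1.717.
Half-width: 1.717 × 2.13 = 3.66.
7.8 − 3.66 = 4.14; 7.8 + 3.66 = 11.46.

[4.14, 11.46]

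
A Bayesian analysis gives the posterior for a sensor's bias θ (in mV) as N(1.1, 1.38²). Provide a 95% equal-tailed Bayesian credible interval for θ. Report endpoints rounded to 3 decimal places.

[-1.605, 3.805]

The posterior is symmetric, so the 95% equal-tailed interval is θ = 1.1 ± z·1.38 with z = 1.960.
Half-width: 1.960 × 1.38 = 2.705.
1.1 − 2.705 = -1.605; 1.1 + 2.705 = 3.805.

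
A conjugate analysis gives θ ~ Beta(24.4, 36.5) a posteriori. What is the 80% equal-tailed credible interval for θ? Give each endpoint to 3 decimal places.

[0.321, 0.482]

Posterior: Beta(24.4, 36.5).
Equal-tailed 80% interval: the 0.1 and 0.9 quantiles of Beta(24.4, 36.5).
Posterior mean ≈ 0.401, SD ≈ 0.062; a Normal approximation gives roughly [0.321, 0.480].
Exact: F⁻¹(0.1) = 0.321; F⁻¹(0.9) = 0.482.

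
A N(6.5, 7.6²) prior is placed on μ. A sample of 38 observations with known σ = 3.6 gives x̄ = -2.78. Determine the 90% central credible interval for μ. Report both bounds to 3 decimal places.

[-3.683, -1.768]

Posterior precision = 1/7.6² + 38/3.6² = 0.0173 + 2.9321 = 2.9494, so posterior SD = 0.5823.
Posterior mean = (6.5/7.6² + 38·-2.78/3.6²) / 2.9494 = -2.7255.
Interval: -2.7255 ± 1.645 × 0.5823 → [-3.683, -1.768].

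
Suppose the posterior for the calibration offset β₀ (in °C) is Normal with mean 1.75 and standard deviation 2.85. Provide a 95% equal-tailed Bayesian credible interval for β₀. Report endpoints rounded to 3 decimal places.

[-3.836, 7.336]

The posterior is symmetric, so the 95% equal-tailed interval is β₀ = 1.75 ± z·2.85 with z = 1.960.
Half-width: 1.960 × 2.85 = 5.586.
1.75 − 5.586 = -3.836; 1.75 + 5.586 = 7.336.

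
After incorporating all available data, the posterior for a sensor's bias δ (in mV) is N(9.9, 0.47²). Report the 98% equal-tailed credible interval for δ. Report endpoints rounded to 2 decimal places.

The posterior is symmetric, so the 98% equal-tailed interval is δ = 9.9 ± z·0.47 with z = 2.326.
Half-width: 2.326 × 0.47 = 1.09.
9.9 − 1.09 = 8.81; 9.9 + 1.09 = 10.99.

[8.81, 10.99]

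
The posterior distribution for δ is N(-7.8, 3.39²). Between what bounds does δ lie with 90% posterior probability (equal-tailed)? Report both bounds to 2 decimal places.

The posterior is symmetric, so the 90% equal-tailed interval is δ = -7.8 ± z·3.39 with z = 1.645.
Half-width: 1.645 × 3.39 = 5.58.
-7.8 − 5.58 = -13.38; -7.8 + 5.58 = -2.22.

[-13.38, -2.22]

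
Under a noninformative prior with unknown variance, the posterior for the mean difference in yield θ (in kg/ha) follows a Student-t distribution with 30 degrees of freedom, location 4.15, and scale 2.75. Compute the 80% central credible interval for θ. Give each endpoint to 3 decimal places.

[0.546, 7.754]

The t_30 distribution is symmetric; the 80% interval is 4.15 ± t·2.75 with t_{0.9,30} = 1.310.
Half-width: 1.310 × 2.75 = 3.604.
4.15 − 3.604 = 0.546; 4.15 + 3.604 = 7.754.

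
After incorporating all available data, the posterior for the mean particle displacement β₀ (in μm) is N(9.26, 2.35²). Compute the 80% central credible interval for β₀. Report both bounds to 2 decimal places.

The posterior is symmetric, so the 80% equal-tailed interval is β₀ = 9.26 ± z·2.35 with z = 1.282.
Half-width: 1.282 × 2.35 = 3.01.
9.26 − 3.01 = 6.25; 9.26 + 3.01 = 12.27.

[6.25, 12.27]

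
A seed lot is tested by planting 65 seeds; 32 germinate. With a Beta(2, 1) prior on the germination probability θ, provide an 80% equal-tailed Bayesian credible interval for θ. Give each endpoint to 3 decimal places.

[0.422, 0.578]

Posterior: Beta(2+32, 1+33) = Beta(34, 34).
Equal-tailed 80% interval: the 0.1 and 0.9 quantiles of Beta(34, 34).
Posterior mean ≈ 0.500, SD ≈ 0.060; a Normal approximation gives roughly [0.423, 0.577].
Exact: F⁻¹(0.1) = 0.422; F⁻¹(0.9) = 0.578.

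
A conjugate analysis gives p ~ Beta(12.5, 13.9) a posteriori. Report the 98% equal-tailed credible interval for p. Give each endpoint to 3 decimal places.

[0.260, 0.693]

Posterior: Beta(12.5, 13.9).
Equal-tailed 98% interval: the 0.01 and 0.99 quantiles of Beta(12.5, 13.9).
Posterior mean ≈ 0.473, SD ≈ 0.095; a Normal approximation gives roughly [0.252, 0.695].
Exact: F⁻¹(0.01) = 0.260; F⁻¹(0.99) = 0.693.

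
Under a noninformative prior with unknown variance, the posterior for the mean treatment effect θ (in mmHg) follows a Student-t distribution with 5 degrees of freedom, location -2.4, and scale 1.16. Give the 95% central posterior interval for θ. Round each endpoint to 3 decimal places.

The t_5 distribution is symmetric; the 95% interval is -2.4 ± t·1.16 with t_{0.975,5} = 2.571.
Half-width: 2.571 × 1.16 = 2.982.
-2.4 − 2.982 = -5.382; -2.4 + 2.982 = 0.582.

[-5.382, 0.582]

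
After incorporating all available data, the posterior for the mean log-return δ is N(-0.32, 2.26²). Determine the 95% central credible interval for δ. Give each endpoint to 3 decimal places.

[-4.750, 4.110]

The posterior is symmetric, so the 95% equal-tailed interval is δ = -0.32 ± z·2.26 with z = 1.960.
Half-width: 1.960 × 2.26 = 4.430.
-0.32 − 4.430 = -4.750; -0.32 + 4.430 = 4.110.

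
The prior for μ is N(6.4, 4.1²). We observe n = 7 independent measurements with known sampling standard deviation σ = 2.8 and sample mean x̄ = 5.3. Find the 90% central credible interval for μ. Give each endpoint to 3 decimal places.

Posterior precision = 1/4.1² + 7/2.8² = 0.0595 + 0.8929 = 0.9523, so posterior SD = 1.0247.
Posterior mean = (6.4/4.1² + 7·5.3/2.8²) / 0.9523 = 5.3687.
Interval: 5.3687 ± 1.645 × 1.0247 → [3.683, 7.054].

[3.683, 7.054]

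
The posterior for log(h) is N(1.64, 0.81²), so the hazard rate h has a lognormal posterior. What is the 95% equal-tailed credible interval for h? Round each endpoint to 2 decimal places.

On the log scale the 95% interval is 1.64 ± 1.960 × 0.81 = [0.0524, 3.2276].
Exponentiate: [e^0.0524, e^3.2276] = [1.05, 25.22].

[1.05, 25.22]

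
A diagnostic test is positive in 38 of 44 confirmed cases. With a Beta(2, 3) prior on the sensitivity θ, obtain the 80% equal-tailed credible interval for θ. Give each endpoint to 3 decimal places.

Posterior: Beta(2+38, 3+6) = Beta(40, 9).
Equal-tailed 80% interval: the 0.1 and 0.9 quantiles of Beta(40, 9).
Posterior mean ≈ 0.816, SD ≈ 0.055; a Normal approximation gives roughly [0.746, 0.887].
Exact: F⁻¹(0.1) = 0.743; F⁻¹(0.9) = 0.884.

[0.743, 0.884]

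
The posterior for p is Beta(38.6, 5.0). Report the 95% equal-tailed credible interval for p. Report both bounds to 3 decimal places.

Posterior: Beta(38.6, 5.0).
Equal-tailed 95% interval: the 0.025 and 0.975 quantiles of Beta(38.6, 5.0).
Posterior mean ≈ 0.885, SD ≈ 0.048; a Normal approximation gives roughly [0.792, 0.979].
Exact: F⁻¹(0.025) = 0.777; F⁻¹(0.975) = 0.961.

[0.777, 0.961]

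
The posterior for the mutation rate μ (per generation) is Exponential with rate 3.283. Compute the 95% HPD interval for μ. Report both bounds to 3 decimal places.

The exponential density is strictly decreasing on [0, ∞), so the HPD interval is anchored at 0: [0, q] with P(μ ≤ q) = 0.95.
q = −ln(1 − 0.95) / 3.283 = 2.9957 / 3.283 = 0.912.

[0.000, 0.912]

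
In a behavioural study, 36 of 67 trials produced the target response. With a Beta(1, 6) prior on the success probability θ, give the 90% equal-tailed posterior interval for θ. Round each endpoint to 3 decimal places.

[0.405, 0.595]

Posterior: Beta(1+36, 6+31) = Beta(37, 37).
Equal-tailed 90% interval: the 0.05 and 0.95 quantiles of Beta(37, 37).
Posterior mean ≈ 0.500, SD ≈ 0.058; a Normal approximation gives roughly [0.405, 0.595].
Exact: F⁻¹(0.05) = 0.405; F⁻¹(0.95) = 0.595.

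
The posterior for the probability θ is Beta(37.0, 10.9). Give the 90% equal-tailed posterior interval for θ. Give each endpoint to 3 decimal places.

Posterior: Beta(37.0, 10.9).
Equal-tailed 90% interval: the 0.05 and 0.95 quantiles of Beta(37.0, 10.9).
Posterior mean ≈ 0.772, SD ≈ 0.060; a Normal approximation gives roughly [0.674, 0.871].
Exact: F⁻¹(0.05) = 0.668; F⁻¹(0.95) = 0.864.

[0.668, 0.864]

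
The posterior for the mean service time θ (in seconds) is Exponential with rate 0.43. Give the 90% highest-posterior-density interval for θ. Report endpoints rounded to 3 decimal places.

[0.000, 5.355]

The exponential density is strictly decreasing on [0, ∞), so the HPD interval is anchored at 0: [0, q] with P(θ ≤ q) = 0.90.
q = −ln(1 − 0.90) / 0.43 = 2.3026 / 0.43 = 5.355.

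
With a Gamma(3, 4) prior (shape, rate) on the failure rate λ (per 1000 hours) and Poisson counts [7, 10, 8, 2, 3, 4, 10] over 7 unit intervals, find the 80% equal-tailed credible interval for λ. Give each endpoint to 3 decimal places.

[3.496, 5.088]

Posterior: Gamma(3+44, 4+7) = Gamma(47, 11) (shape, rate).
Equal-tailed 80% interval: Gamma(47, 11) quantiles at 0.1 and 0.9.
Posterior mean ≈ 4.273, SD ≈ 0.623; a Normal approximation gives roughly [3.474, 5.071].
Exact: lower = 3.496; upper = 5.088.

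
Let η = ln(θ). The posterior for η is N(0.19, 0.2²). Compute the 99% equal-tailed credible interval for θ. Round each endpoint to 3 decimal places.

On the log scale the 99% interval is 0.19 ± 2.576 × 0.2 = [-0.3252, 0.7052].
Exponentiate: [e^-0.3252, e^0.7052] = [0.722, 2.024].

[0.722, 2.024]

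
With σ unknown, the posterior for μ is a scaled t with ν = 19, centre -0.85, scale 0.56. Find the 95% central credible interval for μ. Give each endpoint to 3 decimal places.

[-2.022, 0.322]

The t_19 distribution is symmetric; the 95% interval is -0.85 ± t·0.56 with t_{0.975,19} = 2.093.
Half-width: 2.093 × 0.56 = 1.172.
-0.85 − 1.172 = -2.022; -0.85 + 1.172 = 0.322.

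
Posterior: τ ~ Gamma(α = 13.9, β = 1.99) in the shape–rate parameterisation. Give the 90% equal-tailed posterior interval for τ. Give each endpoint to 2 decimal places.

[4.21, 10.32]

Posterior: Gamma(shape 13.9, rate 1.99).
Equal-tailed 90% interval: Gamma(13.9, 1.99) quantiles at 0.05 and 0.95.
Posterior mean ≈ 6.98, SD ≈ 1.87; a Normal approximation gives roughly [3.90, 10.07].
Exact: lower = 4.21; upper = 10.32.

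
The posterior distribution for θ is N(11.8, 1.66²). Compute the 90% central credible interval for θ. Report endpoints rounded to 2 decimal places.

[9.07, 14.53]

The posterior is symmetric, so the 90% equal-tailed interval is θ = 11.8 ± z·1.66 with z = 1.645.
Half-width: 1.645 × 1.66 = 2.73.
11.8 − 2.73 = 9.07; 11.8 + 2.73 = 14.53.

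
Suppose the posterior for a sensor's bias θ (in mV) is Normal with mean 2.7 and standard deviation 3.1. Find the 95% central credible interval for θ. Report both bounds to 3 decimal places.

The posterior is symmetric, so the 95% equal-tailed interval is θ = 2.7 ± z·3.1 with z = 1.960.
Half-width: 1.960 × 3.1 = 6.076.
2.7 − 6.076 = -3.376; 2.7 + 6.076 = 8.776.

[-3.376, 8.776]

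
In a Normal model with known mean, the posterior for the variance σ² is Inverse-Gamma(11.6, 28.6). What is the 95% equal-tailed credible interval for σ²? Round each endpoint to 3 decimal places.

[1.492, 4.835]

Inverse-Gamma(11.6, 28.6) quantiles: F⁻¹(0.025) and F⁻¹(0.975).
Equivalently, 1/σ² ~ Gamma(11.6, rate = 28.6); invert its 0.975 and 0.025 quantiles.
Posterior mean ≈ 2.698, SD ≈ 0.871; a Normal approximation gives roughly [0.991, 4.405].
Exact: lower = 1.492; upper = 4.835.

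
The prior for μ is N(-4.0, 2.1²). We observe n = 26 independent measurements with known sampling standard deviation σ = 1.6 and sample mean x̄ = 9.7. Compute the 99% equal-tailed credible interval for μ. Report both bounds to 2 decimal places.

[8.60, 10.20]

Posterior precision = 1/2.1² + 26/1.6² = 0.2268 + 10.1562 = 10.3830, so posterior SD = 0.3103.
Posterior mean = (-4.0/2.1² + 26·9.7/1.6²) / 10.3830 = 9.4008.
Interval: 9.4008 ± 2.576 × 0.3103 → [8.60, 10.20].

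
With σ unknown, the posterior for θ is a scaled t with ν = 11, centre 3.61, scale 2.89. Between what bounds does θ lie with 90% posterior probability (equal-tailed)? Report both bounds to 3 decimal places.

The t_11 distribution is symmetric; the 90% interval is 3.61 ± t·2.89 with t_{0.95,11} = 1.796.
Half-width: 1.796 × 2.89 = 5.190.
3.61 − 5.190 = -1.580; 3.61 + 5.190 = 8.800.

[-1.580, 8.800]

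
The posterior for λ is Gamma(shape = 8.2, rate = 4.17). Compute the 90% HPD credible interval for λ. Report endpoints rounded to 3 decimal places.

The posterior is unimodal and skewed, so the HPD interval has equal density at both endpoints and is the shortest 90% interval.
Solving f(0.865) = f(3.029) with F(3.029) − F(0.865) = 0.90 gives [0.865, 3.029].
For comparison, the equal-tailed interval is [0.989, 3.215]; the HPD is narrower and shifted toward the mode.

[0.865, 3.029]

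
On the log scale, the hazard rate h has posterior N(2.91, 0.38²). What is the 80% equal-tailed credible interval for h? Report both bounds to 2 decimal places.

[11.28, 29.87]

On the log scale the 80% interval is 2.91 ± 1.282 × 0.38 = [2.4230, 3.3970].
Exponentiate: [e^2.4230, e^3.3970] = [11.28, 29.87].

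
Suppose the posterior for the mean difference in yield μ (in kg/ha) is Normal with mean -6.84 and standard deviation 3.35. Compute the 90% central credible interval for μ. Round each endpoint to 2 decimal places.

[-12.35, -1.33]

The posterior is symmetric, so the 90% equal-tailed interval is μ = -6.84 ± z·3.35 with z = 1.645.
Half-width: 1.645 × 3.35 = 5.51.
-6.84 − 5.51 = -12.35; -6.84 + 5.51 = -1.33.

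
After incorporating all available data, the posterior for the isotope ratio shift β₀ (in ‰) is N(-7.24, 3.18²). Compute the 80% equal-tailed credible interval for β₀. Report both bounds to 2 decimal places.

The posterior is symmetric, so the 80% equal-tailed interval is β₀ = -7.24 ± z·3.18 with z = 1.282.
Half-width: 1.282 × 3.18 = 4.08.
-7.24 − 4.08 = -11.32; -7.24 + 4.08 = -3.16.

[-11.32, -3.16]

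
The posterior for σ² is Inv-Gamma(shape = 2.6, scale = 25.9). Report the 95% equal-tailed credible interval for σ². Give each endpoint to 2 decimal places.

[3.94, 57.04]

Inverse-Gamma(2.6, 25.9) quantiles: F⁻¹(0.025) and F⁻¹(0.975).
Equivalently, 1/σ² ~ Gamma(2.6, rate = 25.9); invert its 0.975 and 0.025 quantiles.
Posterior mean ≈ 16.19, SD ≈ 20.90; a Normal approximation gives roughly [-24.77, 57.15].
Exact: lower = 3.94; upper = 57.04.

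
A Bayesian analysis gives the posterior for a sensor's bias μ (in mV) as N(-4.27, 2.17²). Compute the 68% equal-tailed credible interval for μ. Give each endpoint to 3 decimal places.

The posterior is symmetric, so the 68% equal-tailed interval is μ = -4.27 ± z·2.17 with z = 0.994.
Half-width: 0.994 × 2.17 = 2.158.
-4.27 − 2.158 = -6.428; -4.27 + 2.158 = -2.112.

[-6.428, -2.112]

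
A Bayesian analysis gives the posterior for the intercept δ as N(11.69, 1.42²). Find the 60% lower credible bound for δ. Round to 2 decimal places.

11.33

Need L with P(δ ≥ L) = 0.60: L = 11.69 − z_{0.4}·1.42.
z = 0.253; L = 11.69 − 0.253 × 1.42 = 11.33.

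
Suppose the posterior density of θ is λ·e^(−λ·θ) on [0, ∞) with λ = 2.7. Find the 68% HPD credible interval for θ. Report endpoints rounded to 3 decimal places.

The exponential density is strictly decreasing on [0, ∞), so the HPD interval is anchored at 0: [0, q] with P(θ ≤ q) = 0.68.
q = −ln(1 − 0.68) / 2.7 = 1.1394 / 2.7 = 0.422.

[0.000, 0.422]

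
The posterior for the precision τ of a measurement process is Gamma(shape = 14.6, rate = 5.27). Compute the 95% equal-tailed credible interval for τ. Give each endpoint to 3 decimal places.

Posterior: Gamma(shape 14.6, rate 5.27).
Equal-tailed 95% interval: Gamma(14.6, 5.27) quantiles at 0.025 and 0.975.
Posterior mean ≈ 2.770, SD ≈ 0.725; a Normal approximation gives roughly [1.349, 4.191].
Exact: lower = 1.537; upper = 4.362.

[1.537, 4.362]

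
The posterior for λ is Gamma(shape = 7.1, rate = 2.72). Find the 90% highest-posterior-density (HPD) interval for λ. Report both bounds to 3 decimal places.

The posterior is unimodal and skewed, so the HPD interval has equal density at both endpoints and is the shortest 90% interval.
Solving f(1.049) = f(4.115) with F(4.115) − F(1.049) = 0.90 gives [1.049, 4.115].
For comparison, the equal-tailed interval is [1.233, 4.402]; the HPD is narrower and shifted toward the mode.

[1.049, 4.115]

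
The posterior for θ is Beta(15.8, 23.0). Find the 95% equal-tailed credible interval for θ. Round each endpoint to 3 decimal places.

Posterior: Beta(15.8, 23.0).
Equal-tailed 95% interval: the 0.025 and 0.975 quantiles of Beta(15.8, 23.0).
Posterior mean ≈ 0.407, SD ≈ 0.078; a Normal approximation gives roughly [0.255, 0.560].
Exact: F⁻¹(0.025) = 0.260; F⁻¹(0.975) = 0.563.

[0.260, 0.563]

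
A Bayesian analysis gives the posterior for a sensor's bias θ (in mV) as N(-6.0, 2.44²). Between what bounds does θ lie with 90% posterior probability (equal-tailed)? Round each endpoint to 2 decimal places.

The posterior is symmetric, so the 90% equal-tailed interval is θ = -6.0 ± z·2.44 with z = 1.645.
Half-width: 1.645 × 2.44 = 4.01.
-6.0 − 4.01 = -10.01; -6.0 + 4.01 = -1.99.

[-10.01, -1.99]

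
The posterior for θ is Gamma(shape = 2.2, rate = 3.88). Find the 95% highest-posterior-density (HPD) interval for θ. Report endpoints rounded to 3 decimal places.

[0.020, 1.315]

The posterior is unimodal and skewed, so the HPD interval has equal density at both endpoints and is the shortest 95% interval.
Solving f(0.020) = f(1.315) with F(1.315) − F(0.020) = 0.95 gives [0.020, 1.315].
For comparison, the equal-tailed interval is [0.079, 1.524]; the HPD is narrower and shifted toward the mode.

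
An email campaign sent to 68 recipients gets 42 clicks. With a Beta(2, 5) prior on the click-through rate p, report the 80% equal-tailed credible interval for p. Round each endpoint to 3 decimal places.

[0.513, 0.659]

Posterior: Beta(2+42, 5+26) = Beta(44, 31).
Equal-tailed 80% interval: the 0.1 and 0.9 quantiles of Beta(44, 31).
Posterior mean ≈ 0.587, SD ≈ 0.056; a Normal approximation gives roughly [0.514, 0.659].
Exact: F⁻¹(0.1) = 0.513; F⁻¹(0.9) = 0.659.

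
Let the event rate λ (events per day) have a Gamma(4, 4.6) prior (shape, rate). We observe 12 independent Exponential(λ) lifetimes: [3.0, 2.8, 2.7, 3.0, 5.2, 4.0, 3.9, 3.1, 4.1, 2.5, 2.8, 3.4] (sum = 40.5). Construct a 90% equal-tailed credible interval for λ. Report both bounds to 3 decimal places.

[0.223, 0.512]

Posterior: Gamma(4+12, 4.6+40.5) = Gamma(16, 45.1) (shape, rate).
Equal-tailed 90% interval: Gamma(16, 45.1) quantiles at 0.05 and 0.95.
Posterior mean ≈ 0.355, SD ≈ 0.089; a Normal approximation gives roughly [0.209, 0.501].
Exact: lower = 0.223; upper = 0.512.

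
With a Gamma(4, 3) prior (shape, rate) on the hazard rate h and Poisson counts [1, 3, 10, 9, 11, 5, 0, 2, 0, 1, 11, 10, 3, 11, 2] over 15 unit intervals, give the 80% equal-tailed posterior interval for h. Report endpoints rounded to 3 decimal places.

[3.976, 5.270]

Posterior: Gamma(4+79, 3+15) = Gamma(83, 18) (shape, rate).
Equal-tailed 80% interval: Gamma(83, 18) quantiles at 0.1 and 0.9.
Posterior mean ≈ 4.611, SD ≈ 0.506; a Normal approximation gives roughly [3.962, 5.260].
Exact: lower = 3.976; upper = 5.270.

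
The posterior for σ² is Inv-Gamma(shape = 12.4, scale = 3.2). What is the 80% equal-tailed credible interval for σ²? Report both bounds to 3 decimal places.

[0.187, 0.392]

Inverse-Gamma(12.4, 3.2) quantiles: F⁻¹(0.1) and F⁻¹(0.9).
Equivalently, 1/σ² ~ Gamma(12.4, rate = 3.2); invert its 0.9 and 0.1 quantiles.
Posterior mean ≈ 0.281, SD ≈ 0.087; a Normal approximation gives roughly [0.169, 0.392].
Exact: lower = 0.187; upper = 0.392.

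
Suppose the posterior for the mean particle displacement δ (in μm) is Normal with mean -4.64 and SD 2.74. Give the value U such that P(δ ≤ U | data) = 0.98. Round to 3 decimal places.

0.987

Need U with P(δ ≤ U) = 0.98: U = -4.64 + z_{0.02}·2.74.
z = 2.054; U = -4.64 + 2.054 × 2.74 = 0.987.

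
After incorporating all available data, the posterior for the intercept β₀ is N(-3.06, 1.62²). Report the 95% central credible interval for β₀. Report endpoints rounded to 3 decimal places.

[-6.235, 0.115]

The posterior is symmetric, so the 95% equal-tailed interval is β₀ = -3.06 ± z·1.62 with z = 1.960.
Half-width: 1.960 × 1.62 = 3.175.
-3.06 − 3.175 = -6.235; -3.06 + 3.175 = 0.115.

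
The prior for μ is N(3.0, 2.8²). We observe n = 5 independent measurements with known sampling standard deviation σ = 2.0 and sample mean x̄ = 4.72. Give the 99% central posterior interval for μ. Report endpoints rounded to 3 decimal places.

[2.366, 6.755]

Posterior precision = 1/2.8² + 5/2.0² = 0.1276 + 1.2500 = 1.3776, so posterior SD = 0.8520.
Posterior mean = (3.0/2.8² + 5·4.72/2.0²) / 1.3776 = 4.5607.
Interval: 4.5607 ± 2.576 × 0.8520 → [2.366, 6.755].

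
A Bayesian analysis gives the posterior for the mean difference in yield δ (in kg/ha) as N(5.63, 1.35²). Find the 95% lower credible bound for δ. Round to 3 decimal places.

3.409

Need L with P(δ ≥ L) = 0.95: L = 5.63 − z_{0.05}·1.35.
z = 1.645; L = 5.63 − 1.645 × 1.35 = 3.409.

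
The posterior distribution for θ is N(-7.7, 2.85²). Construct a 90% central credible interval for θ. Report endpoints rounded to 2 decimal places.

The posterior is symmetric, so the 90% equal-tailed interval is θ = -7.7 ± z·2.85 with z = 1.645.
Half-width: 1.645 × 2.85 = 4.69.
-7.7 − 4.69 = -12.39; -7.7 + 4.69 = -3.01.

[-12.39, -3.01]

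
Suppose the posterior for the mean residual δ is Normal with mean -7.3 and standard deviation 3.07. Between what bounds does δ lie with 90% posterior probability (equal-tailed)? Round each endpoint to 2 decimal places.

The posterior is symmetric, so the 90% equal-tailed interval is δ = -7.3 ± z·3.07 with z = 1.645.
Half-width: 1.645 × 3.07 = 5.05.
-7.3 − 5.05 = -12.35; -7.3 + 5.05 = -2.25.

[-12.35, -2.25]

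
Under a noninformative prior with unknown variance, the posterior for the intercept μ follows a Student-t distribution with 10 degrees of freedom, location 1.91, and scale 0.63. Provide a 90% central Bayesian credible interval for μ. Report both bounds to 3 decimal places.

[0.768, 3.052]

The t_10 distribution is symmetric; the 90% interval is 1.91 ± t·0.63 with t_{0.95,10} = 1.812.
Half-width: 1.812 × 0.63 = 1.142.
1.91 − 1.142 = 0.768; 1.91 + 1.142 = 3.052.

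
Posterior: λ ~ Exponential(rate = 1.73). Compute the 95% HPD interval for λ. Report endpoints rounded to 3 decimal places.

[0.000, 1.732]

The exponential density is strictly decreasing on [0, ∞), so the HPD interval is anchored at 0: [0, q] with P(λ ≤ q) = 0.95.
q = −ln(1 − 0.95) / 1.73 = 2.9957 / 1.73 = 1.732.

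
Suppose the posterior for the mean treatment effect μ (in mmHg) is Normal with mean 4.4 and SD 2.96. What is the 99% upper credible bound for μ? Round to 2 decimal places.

11.29

Need U with P(μ ≤ U) = 0.99: U = 4.4 + z_{0.01}·2.96.
z = 2.326; U = 4.4 + 2.326 × 2.96 = 11.29.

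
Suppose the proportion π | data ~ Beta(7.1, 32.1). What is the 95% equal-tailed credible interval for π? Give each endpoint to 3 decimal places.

Posterior: Beta(7.1, 32.1).
Equal-tailed 95% interval: the 0.025 and 0.975 quantiles of Beta(7.1, 32.1).
Posterior mean ≈ 0.181, SD ≈ 0.061; a Normal approximation gives roughly [0.062, 0.300].
Exact: F⁻¹(0.025) = 0.079; F⁻¹(0.975) = 0.314.

[0.079, 0.314]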